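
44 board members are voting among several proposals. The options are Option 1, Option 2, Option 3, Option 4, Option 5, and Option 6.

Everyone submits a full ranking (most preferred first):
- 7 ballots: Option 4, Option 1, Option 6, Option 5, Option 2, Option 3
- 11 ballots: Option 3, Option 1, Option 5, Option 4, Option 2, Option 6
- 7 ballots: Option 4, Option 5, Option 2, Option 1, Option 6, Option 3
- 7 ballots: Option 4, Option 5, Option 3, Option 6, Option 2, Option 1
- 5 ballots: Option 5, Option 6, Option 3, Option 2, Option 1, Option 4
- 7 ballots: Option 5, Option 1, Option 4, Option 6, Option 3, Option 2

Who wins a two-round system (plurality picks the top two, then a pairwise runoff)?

Round 1 first-place votes: Option 1 0, Option 2 0, Option 3 11, Option 4 21, Option 5 12, Option 6 0. Option 4 and Option 5 advance.
Runoff: Option 4 is ranked above Option 5 on 21 ballots, Option 5 above Option 4 on 23.

Option 5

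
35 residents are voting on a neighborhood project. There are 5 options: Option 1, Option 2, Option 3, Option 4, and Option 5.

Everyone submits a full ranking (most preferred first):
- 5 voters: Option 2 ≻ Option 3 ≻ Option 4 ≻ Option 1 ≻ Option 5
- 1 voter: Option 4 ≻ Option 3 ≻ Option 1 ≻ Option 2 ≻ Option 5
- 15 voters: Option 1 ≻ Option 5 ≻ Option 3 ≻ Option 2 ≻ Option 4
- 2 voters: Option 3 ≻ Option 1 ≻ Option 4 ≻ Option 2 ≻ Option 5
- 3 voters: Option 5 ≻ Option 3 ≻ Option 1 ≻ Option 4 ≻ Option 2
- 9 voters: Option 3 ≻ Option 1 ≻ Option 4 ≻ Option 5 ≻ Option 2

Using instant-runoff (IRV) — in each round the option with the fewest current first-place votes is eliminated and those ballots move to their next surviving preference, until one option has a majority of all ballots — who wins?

Option 3

Round 1: Option 1 15, Option 2 5, Option 3 11, Option 4 1, Option 5 3. Option 4 eliminated.
Round 2: Option 1 15, Option 2 5, Option 3 12, Option 5 3. Option 5 eliminated.
Round 3: Option 1 15, Option 2 5, Option 3 15. Option 2 eliminated.
Round 4: Option 1 15, Option 3 20. Option 3 has a majority (≥18).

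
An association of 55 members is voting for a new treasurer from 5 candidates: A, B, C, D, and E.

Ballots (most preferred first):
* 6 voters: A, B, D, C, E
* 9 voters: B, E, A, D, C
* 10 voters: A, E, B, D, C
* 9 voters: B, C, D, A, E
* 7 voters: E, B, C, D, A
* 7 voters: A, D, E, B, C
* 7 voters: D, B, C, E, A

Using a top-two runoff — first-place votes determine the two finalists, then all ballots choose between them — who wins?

Round 1 first-place votes: A 23, B 18, C 0, D 7, E 7. A and B advance.
Runoff: A is ranked above B on 23 ballots, B above A on 32.

B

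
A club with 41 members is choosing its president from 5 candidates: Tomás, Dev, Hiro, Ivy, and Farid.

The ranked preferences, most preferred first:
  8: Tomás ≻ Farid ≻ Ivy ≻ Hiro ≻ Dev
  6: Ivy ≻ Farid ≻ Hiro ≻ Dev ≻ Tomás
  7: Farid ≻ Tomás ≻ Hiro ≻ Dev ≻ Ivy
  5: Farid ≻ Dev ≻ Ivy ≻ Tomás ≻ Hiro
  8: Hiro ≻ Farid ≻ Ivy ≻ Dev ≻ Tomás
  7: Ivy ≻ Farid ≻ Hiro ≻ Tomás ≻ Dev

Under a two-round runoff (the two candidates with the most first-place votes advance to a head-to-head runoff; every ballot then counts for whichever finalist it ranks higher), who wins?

Farid

Round 1 first-place votes: Tomás 8, Dev 0, Hiro 8, Ivy 13, Farid 12. Ivy and Farid advance.
Runoff: Ivy is ranked above Farid on 13 ballots, Farid above Ivy on 28.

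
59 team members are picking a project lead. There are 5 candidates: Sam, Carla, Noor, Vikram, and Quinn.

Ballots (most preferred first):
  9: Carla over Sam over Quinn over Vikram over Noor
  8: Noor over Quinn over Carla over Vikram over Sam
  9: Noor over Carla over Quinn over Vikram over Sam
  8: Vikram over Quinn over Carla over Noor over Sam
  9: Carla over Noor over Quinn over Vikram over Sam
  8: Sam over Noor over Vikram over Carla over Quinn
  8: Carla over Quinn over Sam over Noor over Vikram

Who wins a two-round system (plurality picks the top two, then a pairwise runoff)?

Round 1 first-place votes: Sam 8, Carla 26, Noor 17, Vikram 8, Quinn 0. Carla and Noor advance.
Runoff: Carla is ranked above Noor on 34 ballots, Noor above Carla on 25.

Carla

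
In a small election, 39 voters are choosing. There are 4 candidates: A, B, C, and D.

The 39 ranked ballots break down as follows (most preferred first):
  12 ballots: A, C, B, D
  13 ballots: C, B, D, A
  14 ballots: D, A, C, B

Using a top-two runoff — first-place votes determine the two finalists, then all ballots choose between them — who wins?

Round 1 first-place votes: A 12, B 0, C 13, D 14. D and C advance.
Runoff: D is ranked above C on 14 ballots, C above D on 25.

C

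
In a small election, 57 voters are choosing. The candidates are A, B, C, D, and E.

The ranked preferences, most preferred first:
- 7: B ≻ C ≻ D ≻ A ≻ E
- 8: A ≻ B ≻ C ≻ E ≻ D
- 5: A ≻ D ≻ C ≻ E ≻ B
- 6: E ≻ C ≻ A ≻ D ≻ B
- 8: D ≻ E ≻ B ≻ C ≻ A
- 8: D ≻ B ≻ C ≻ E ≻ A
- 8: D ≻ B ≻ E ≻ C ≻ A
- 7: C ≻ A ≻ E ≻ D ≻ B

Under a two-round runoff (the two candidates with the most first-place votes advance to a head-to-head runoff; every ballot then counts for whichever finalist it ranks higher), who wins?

D

Round 1 first-place votes: A 13, B 7, C 7, D 24, E 6. D and A advance.
Runoff: D is ranked above A on 31 ballots, A above D on 26.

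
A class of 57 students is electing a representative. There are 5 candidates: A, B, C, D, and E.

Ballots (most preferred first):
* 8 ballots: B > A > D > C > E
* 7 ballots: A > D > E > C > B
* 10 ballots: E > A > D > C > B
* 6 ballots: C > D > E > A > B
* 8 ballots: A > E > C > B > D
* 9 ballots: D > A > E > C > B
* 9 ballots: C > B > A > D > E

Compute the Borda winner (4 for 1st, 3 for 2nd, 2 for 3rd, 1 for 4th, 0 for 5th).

A

A: 8×3 + 7×4 + 10×3 + 6×1 + 8×4 + 9×3 + 9×2 = 165
B: 8×4 + 7×0 + 10×0 + 6×0 + 8×1 + 9×0 + 9×3 = 67
C: 8×1 + 7×1 + 10×1 + 6×4 + 8×2 + 9×1 + 9×4 = 110
D: 8×2 + 7×3 + 10×2 + 6×3 + 8×0 + 9×4 + 9×1 = 120
E: 8×0 + 7×2 + 10×4 + 6×2 + 8×3 + 9×2 + 9×0 = 108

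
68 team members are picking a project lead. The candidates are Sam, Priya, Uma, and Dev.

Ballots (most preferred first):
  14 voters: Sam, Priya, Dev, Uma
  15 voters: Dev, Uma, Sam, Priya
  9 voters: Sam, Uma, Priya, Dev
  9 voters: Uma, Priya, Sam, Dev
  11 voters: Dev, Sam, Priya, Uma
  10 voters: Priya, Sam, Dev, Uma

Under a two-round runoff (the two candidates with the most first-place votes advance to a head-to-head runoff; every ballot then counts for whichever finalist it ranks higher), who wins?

Sam

Round 1 first-place votes: Sam 23, Priya 10, Uma 9, Dev 26. Dev and Sam advance.
Runoff: Dev is ranked above Sam on 26 ballots, Sam above Dev on 42.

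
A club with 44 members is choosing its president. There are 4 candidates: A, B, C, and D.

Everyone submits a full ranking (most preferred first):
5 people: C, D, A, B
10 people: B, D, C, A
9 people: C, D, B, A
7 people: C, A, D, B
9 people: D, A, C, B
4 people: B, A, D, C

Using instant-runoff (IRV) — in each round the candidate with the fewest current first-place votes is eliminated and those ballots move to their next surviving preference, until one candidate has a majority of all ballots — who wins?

Round 1: A 0, B 14, C 21, D 9. A eliminated.
Round 2: B 14, C 21, D 9. D eliminated.
Round 3: B 14, C 30. C has a majority (≥23).

C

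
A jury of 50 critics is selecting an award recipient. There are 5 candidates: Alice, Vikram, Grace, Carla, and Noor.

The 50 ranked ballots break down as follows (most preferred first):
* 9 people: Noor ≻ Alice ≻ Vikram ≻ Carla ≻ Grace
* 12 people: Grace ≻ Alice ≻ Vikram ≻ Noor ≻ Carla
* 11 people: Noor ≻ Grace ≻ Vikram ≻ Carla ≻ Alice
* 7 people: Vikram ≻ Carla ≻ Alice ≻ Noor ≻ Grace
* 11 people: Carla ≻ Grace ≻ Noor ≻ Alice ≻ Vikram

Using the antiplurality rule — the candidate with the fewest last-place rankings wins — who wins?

Noor

Last-place votes: Alice 11, Vikram 11, Grace 16, Carla 12, Noor 0.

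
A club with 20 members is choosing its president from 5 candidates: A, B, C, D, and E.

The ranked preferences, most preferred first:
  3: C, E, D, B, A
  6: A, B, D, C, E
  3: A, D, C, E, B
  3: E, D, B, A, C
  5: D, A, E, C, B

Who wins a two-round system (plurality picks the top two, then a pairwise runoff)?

D

Round 1 first-place votes: A 9, B 0, C 3, D 5, E 3. A and D advance.
Runoff: A is ranked above D on 9 ballots, D above A on 11.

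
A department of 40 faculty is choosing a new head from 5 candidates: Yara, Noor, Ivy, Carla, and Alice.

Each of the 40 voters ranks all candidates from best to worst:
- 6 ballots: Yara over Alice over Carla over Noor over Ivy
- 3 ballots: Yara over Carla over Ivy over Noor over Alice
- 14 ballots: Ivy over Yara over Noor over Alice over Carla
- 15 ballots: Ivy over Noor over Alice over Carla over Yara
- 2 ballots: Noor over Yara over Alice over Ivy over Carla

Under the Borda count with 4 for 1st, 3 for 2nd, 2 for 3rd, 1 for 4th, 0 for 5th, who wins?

Ivy

Yara: 6×4 + 3×4 + 14×3 + 15×0 + 2×3 = 84
Noor: 6×1 + 3×1 + 14×2 + 15×3 + 2×4 = 90
Ivy: 6×0 + 3×2 + 14×4 + 15×4 + 2×1 = 124
Carla: 6×2 + 3×3 + 14×0 + 15×1 + 2×0 = 36
Alice: 6×3 + 3×0 + 14×1 + 15×2 + 2×2 = 66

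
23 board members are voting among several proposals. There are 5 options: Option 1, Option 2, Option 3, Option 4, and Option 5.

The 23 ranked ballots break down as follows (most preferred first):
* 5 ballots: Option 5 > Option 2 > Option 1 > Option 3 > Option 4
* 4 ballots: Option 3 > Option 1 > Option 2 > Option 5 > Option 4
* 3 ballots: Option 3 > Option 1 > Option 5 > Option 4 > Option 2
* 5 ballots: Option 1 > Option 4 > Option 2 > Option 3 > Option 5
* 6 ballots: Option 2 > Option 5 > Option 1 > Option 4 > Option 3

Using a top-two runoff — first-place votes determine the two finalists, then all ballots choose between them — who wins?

Option 2

Round 1 first-place votes: Option 1 5, Option 2 6, Option 3 7, Option 4 0, Option 5 5. Option 3 and Option 2 advance.
Runoff: Option 3 is ranked above Option 2 on 7 ballots, Option 2 above Option 3 on 16.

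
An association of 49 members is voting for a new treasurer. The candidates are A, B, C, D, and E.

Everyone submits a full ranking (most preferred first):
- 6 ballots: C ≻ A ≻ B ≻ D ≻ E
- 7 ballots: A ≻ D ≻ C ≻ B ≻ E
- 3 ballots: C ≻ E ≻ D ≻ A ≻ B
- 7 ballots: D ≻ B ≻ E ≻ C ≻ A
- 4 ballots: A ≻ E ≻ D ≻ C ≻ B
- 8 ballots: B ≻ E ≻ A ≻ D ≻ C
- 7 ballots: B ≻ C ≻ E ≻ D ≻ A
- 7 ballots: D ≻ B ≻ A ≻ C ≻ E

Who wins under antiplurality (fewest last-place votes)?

Last-place votes: A 14, B 7, C 8, D 0, E 20.

D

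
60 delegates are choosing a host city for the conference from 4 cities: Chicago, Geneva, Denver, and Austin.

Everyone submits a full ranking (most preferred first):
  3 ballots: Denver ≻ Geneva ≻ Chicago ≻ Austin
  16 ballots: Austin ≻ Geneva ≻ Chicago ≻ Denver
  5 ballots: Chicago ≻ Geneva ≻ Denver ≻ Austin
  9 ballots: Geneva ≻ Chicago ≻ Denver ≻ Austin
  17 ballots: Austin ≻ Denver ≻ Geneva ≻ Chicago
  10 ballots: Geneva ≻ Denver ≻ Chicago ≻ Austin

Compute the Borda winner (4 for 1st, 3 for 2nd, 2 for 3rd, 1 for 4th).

Chicago: 3×2 + 16×2 + 5×4 + 9×3 + 17×1 + 10×2 = 122
Geneva: 3×3 + 16×3 + 5×3 + 9×4 + 17×2 + 10×4 = 182
Denver: 3×4 + 16×1 + 5×2 + 9×2 + 17×3 + 10×3 = 137
Austin: 3×1 + 16×4 + 5×1 + 9×1 + 17×4 + 10×1 = 159

Geneva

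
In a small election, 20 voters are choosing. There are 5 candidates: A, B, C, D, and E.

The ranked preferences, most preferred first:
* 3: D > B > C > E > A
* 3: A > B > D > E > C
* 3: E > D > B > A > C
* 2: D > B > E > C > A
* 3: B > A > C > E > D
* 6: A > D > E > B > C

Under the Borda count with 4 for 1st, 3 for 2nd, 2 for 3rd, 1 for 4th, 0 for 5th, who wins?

D

A: 3×0 + 3×4 + 3×1 + 2×0 + 3×3 + 6×4 = 48
B: 3×3 + 3×3 + 3×2 + 2×3 + 3×4 + 6×1 = 48
C: 3×2 + 3×0 + 3×0 + 2×1 + 3×2 + 6×0 = 14
D: 3×4 + 3×2 + 3×3 + 2×4 + 3×0 + 6×3 = 53
E: 3×1 + 3×1 + 3×4 + 2×2 + 3×1 + 6×2 = 37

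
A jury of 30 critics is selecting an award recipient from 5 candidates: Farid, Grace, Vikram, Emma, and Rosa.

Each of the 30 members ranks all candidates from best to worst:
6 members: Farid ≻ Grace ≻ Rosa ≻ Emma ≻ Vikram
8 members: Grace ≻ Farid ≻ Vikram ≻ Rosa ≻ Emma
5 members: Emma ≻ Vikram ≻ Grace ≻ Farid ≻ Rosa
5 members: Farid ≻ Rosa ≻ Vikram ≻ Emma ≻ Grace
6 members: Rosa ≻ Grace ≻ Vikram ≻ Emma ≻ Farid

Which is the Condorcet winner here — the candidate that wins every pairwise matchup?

Grace

Grace vs Farid: 19–11
Grace vs Vikram: 20–10
Grace vs Emma: 20–10
Grace vs Rosa: 19–11
Grace beats every other candidate.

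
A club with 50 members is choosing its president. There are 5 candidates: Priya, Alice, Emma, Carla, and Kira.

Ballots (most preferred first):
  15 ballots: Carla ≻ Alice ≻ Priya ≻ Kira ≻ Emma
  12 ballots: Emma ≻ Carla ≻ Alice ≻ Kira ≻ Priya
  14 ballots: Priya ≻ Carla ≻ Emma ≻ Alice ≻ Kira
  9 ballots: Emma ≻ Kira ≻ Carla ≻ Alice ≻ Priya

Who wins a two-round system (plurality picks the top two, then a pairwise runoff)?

Round 1 first-place votes: Priya 14, Alice 0, Emma 21, Carla 15, Kira 0. Emma and Carla advance.
Runoff: Emma is ranked above Carla on 21 ballots, Carla above Emma on 29.

Carla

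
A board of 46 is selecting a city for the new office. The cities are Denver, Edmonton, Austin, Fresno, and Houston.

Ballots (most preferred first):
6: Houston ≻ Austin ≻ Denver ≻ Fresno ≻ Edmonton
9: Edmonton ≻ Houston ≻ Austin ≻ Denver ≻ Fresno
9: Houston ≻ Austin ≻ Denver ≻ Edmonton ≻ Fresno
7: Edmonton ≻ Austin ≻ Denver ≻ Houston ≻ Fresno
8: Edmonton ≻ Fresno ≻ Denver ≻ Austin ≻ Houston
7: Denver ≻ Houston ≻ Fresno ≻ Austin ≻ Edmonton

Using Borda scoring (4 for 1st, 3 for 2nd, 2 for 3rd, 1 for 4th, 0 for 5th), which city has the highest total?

Denver: 6×2 + 9×1 + 9×2 + 7×2 + 8×2 + 7×4 = 97
Edmonton: 6×0 + 9×4 + 9×1 + 7×4 + 8×4 + 7×0 = 105
Austin: 6×3 + 9×2 + 9×3 + 7×3 + 8×1 + 7×1 = 99
Fresno: 6×1 + 9×0 + 9×0 + 7×0 + 8×3 + 7×2 = 44
Houston: 6×4 + 9×3 + 9×4 + 7×1 + 8×0 + 7×3 = 115

Houston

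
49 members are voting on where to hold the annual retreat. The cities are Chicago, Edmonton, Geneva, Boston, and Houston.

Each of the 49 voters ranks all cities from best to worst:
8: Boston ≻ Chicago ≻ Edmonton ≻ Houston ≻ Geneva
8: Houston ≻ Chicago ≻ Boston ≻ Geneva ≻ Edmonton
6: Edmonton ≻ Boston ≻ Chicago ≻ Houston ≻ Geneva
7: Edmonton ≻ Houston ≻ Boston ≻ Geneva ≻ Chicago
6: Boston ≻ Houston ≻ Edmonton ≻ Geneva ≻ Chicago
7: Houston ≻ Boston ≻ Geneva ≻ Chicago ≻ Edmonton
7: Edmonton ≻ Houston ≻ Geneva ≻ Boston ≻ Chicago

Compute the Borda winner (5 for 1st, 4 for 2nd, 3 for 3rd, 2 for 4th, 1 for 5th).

Houston

Chicago: 8×4 + 8×4 + 6×3 + 7×1 + 6×1 + 7×2 + 7×1 = 116
Edmonton: 8×3 + 8×1 + 6×5 + 7×5 + 6×3 + 7×1 + 7×5 = 157
Geneva: 8×1 + 8×2 + 6×1 + 7×2 + 6×2 + 7×3 + 7×3 = 98
Boston: 8×5 + 8×3 + 6×4 + 7×3 + 6×5 + 7×4 + 7×2 = 181
Houston: 8×2 + 8×5 + 6×2 + 7×4 + 6×4 + 7×5 + 7×4 = 183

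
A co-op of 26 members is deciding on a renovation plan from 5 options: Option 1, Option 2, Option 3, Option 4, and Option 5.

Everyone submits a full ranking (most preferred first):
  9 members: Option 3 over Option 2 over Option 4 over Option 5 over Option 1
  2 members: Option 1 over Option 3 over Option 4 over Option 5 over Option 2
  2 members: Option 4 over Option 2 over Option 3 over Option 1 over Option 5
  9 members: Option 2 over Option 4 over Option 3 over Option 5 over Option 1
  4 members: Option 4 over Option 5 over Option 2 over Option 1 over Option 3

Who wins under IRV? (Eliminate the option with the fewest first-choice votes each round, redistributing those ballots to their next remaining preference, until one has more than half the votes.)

Option 2

Round 1: Option 1 2, Option 2 9, Option 3 9, Option 4 6, Option 5 0. Option 5 eliminated.
Round 2: Option 1 2, Option 2 9, Option 3 9, Option 4 6. Option 1 eliminated.
Round 3: Option 2 9, Option 3 11, Option 4 6. Option 4 eliminated.
Round 4: Option 2 15, Option 3 11. Option 2 has a majority (≥14).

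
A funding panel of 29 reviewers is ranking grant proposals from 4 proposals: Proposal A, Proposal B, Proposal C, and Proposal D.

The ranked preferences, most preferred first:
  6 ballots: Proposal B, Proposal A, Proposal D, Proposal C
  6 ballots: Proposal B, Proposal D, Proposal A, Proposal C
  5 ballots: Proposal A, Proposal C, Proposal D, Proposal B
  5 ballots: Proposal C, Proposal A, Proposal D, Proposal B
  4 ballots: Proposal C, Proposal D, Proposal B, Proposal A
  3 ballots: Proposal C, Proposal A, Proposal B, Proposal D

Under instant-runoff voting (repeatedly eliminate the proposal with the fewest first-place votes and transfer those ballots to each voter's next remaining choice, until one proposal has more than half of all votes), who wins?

Proposal C

Round 1: Proposal A 5, Proposal B 12, Proposal C 12, Proposal D 0. Proposal D eliminated.
Round 2: Proposal A 5, Proposal B 12, Proposal C 12. Proposal A eliminated.
Round 3: Proposal B 12, Proposal C 17. Proposal C has a majority (≥15).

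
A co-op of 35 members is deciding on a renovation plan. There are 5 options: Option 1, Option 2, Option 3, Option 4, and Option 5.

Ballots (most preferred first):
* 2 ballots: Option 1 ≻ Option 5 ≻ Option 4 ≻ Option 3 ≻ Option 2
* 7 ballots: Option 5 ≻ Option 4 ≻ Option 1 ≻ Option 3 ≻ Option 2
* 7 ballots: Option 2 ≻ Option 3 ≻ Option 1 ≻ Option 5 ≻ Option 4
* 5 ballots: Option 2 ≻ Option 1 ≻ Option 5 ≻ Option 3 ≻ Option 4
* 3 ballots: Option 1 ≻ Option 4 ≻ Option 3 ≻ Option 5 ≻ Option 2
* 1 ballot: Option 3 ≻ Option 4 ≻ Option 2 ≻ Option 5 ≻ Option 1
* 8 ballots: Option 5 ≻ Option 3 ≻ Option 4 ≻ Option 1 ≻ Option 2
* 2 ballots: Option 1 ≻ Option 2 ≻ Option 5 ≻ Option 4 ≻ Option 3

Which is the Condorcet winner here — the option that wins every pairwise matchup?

Option 1 vs Option 2: 22–13
Option 1 vs Option 3: 19–16
Option 1 vs Option 4: 19–16
Option 1 vs Option 5: 19–16
Option 1 beats every other option.

Option 1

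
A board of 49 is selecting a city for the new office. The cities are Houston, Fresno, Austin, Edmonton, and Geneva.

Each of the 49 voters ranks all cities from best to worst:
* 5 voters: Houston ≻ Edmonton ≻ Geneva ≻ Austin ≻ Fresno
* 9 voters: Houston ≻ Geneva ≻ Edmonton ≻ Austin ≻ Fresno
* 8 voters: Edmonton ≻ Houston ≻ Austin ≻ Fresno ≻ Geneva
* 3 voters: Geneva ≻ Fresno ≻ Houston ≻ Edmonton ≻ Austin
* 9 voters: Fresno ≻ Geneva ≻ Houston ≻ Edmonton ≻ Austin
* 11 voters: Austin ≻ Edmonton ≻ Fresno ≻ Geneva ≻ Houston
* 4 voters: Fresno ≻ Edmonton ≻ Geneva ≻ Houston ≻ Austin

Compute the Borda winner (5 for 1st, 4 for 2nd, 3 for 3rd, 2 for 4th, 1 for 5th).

Houston: 5×5 + 9×5 + 8×4 + 3×3 + 9×3 + 11×1 + 4×2 = 157
Fresno: 5×1 + 9×1 + 8×2 + 3×4 + 9×5 + 11×3 + 4×5 = 140
Austin: 5×2 + 9×2 + 8×3 + 3×1 + 9×1 + 11×5 + 4×1 = 123
Edmonton: 5×4 + 9×3 + 8×5 + 3×2 + 9×2 + 11×4 + 4×4 = 171
Geneva: 5×3 + 9×4 + 8×1 + 3×5 + 9×4 + 11×2 + 4×3 = 144

Edmonton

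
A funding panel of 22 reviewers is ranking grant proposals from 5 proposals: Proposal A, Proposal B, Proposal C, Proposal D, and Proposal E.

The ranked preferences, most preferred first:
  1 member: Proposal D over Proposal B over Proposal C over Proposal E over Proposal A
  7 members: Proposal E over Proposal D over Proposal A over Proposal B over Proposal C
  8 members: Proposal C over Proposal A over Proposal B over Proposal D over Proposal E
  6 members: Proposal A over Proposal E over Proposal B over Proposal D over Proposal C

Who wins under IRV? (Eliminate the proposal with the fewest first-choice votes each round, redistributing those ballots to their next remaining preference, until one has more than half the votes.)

Proposal E

Round 1: Proposal A 6, Proposal B 0, Proposal C 8, Proposal D 1, Proposal E 7. Proposal B eliminated.
Round 2: Proposal A 6, Proposal C 8, Proposal D 1, Proposal E 7. Proposal D eliminated.
Round 3: Proposal A 6, Proposal C 9, Proposal E 7. Proposal A eliminated.
Round 4: Proposal C 9, Proposal E 13. Proposal E has a majority (≥12).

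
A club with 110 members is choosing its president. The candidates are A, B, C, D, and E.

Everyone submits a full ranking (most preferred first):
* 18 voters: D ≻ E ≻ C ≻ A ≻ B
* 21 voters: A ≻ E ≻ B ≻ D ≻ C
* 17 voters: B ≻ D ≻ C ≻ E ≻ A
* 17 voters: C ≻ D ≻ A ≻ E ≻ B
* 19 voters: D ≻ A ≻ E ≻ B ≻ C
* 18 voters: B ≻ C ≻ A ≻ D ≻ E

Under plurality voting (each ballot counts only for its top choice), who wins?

First-place votes: A 21, B 35, C 17, D 37, E 0.

D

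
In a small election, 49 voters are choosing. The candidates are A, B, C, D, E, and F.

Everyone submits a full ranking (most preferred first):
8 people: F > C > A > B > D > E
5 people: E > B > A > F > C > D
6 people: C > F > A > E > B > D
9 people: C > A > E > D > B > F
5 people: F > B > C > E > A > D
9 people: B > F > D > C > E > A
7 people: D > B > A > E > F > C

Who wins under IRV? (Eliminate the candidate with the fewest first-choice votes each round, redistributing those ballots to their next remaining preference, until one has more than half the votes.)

B

Round 1: A 0, B 9, C 15, D 7, E 5, F 13. A eliminated.
Round 2: B 9, C 15, D 7, E 5, F 13. E eliminated.
Round 3: B 14, C 15, D 7, F 13. D eliminated.
Round 4: B 21, C 15, F 13. F eliminated.
Round 5: B 26, C 23. B has a majority (≥25).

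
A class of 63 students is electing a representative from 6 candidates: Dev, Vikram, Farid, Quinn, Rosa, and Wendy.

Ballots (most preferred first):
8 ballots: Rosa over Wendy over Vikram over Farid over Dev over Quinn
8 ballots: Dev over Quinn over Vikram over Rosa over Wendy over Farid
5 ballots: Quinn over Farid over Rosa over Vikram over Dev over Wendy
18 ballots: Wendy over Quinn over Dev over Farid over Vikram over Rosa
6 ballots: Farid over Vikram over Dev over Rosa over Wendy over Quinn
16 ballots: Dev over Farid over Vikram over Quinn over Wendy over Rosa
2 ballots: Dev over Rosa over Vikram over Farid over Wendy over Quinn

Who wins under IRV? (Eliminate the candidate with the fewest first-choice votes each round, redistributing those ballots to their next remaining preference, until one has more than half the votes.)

Dev

Round 1: Dev 26, Vikram 0, Farid 6, Quinn 5, Rosa 8, Wendy 18. Vikram eliminated.
Round 2: Dev 26, Farid 6, Quinn 5, Rosa 8, Wendy 18. Quinn eliminated.
Round 3: Dev 26, Farid 11, Rosa 8, Wendy 18. Rosa eliminated.
Round 4: Dev 26, Farid 11, Wendy 26. Farid eliminated.
Round 5: Dev 37, Wendy 26. Dev has a majority (≥32).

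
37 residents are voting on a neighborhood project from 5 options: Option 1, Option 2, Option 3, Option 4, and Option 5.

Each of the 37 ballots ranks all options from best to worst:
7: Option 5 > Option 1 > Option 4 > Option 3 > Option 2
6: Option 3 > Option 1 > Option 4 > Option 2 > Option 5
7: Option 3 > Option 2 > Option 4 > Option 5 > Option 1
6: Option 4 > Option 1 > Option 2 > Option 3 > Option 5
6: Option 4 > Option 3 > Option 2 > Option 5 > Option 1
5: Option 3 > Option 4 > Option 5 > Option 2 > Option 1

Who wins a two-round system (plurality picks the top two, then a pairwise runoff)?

Option 4

Round 1 first-place votes: Option 1 0, Option 2 0, Option 3 18, Option 4 12, Option 5 7. Option 3 and Option 4 advance.
Runoff: Option 3 is ranked above Option 4 on 18 ballots, Option 4 above Option 3 on 19.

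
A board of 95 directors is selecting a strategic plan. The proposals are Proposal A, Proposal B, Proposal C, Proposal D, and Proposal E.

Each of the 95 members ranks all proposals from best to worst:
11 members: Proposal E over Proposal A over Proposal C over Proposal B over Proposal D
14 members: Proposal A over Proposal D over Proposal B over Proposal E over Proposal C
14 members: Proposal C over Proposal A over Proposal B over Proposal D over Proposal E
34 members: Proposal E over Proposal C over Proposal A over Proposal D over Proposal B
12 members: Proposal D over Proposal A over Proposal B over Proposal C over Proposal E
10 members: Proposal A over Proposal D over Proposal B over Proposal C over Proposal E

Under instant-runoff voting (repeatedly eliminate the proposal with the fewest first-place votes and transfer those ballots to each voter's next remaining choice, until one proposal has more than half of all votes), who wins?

Round 1: Proposal A 24, Proposal B 0, Proposal C 14, Proposal D 12, Proposal E 45. Proposal B eliminated.
Round 2: Proposal A 24, Proposal C 14, Proposal D 12, Proposal E 45. Proposal D eliminated.
Round 3: Proposal A 36, Proposal C 14, Proposal E 45. Proposal C eliminated.
Round 4: Proposal A 50, Proposal E 45. Proposal A has a majority (≥48).

Proposal A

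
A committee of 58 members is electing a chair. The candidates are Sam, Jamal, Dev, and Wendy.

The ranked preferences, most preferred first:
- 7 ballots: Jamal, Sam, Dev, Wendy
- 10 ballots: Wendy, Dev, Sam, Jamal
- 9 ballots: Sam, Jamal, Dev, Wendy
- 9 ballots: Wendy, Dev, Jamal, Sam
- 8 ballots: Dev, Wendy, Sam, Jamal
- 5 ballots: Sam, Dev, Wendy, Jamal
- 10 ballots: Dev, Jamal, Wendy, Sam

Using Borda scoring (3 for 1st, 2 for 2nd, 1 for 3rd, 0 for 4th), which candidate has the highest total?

Sam: 7×2 + 10×1 + 9×3 + 9×0 + 8×1 + 5×3 + 10×0 = 74
Jamal: 7×3 + 10×0 + 9×2 + 9×1 + 8×0 + 5×0 + 10×2 = 68
Dev: 7×1 + 10×2 + 9×1 + 9×2 + 8×3 + 5×2 + 10×3 = 118
Wendy: 7×0 + 10×3 + 9×0 + 9×3 + 8×2 + 5×1 + 10×1 = 88

Dev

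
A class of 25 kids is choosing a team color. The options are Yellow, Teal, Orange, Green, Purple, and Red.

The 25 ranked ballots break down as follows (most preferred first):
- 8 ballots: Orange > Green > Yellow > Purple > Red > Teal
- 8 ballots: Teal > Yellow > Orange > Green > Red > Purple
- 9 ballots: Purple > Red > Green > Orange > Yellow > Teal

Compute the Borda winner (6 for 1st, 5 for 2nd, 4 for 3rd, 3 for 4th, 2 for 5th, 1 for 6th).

Orange

Yellow: 8×4 + 8×5 + 9×2 = 90
Teal: 8×1 + 8×6 + 9×1 = 65
Orange: 8×6 + 8×4 + 9×3 = 107
Green: 8×5 + 8×3 + 9×4 = 100
Purple: 8×3 + 8×1 + 9×6 = 86
Red: 8×2 + 8×2 + 9×5 = 77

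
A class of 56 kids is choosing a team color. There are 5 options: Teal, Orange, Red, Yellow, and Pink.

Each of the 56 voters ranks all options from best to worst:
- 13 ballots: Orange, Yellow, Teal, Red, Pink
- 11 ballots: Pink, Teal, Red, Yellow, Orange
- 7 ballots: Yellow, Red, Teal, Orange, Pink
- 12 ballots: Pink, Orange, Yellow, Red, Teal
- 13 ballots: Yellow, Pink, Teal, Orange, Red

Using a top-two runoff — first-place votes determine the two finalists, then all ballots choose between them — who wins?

Round 1 first-place votes: Teal 0, Orange 13, Red 0, Yellow 20, Pink 23. Pink and Yellow advance.
Runoff: Pink is ranked above Yellow on 23 ballots, Yellow above Pink on 33.

Yellow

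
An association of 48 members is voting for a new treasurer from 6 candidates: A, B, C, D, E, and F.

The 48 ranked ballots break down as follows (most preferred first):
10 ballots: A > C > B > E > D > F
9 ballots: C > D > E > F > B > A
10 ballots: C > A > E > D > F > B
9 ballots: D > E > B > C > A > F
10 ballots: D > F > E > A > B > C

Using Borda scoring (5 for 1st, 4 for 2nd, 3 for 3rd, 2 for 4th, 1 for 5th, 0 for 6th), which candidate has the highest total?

A: 10×5 + 9×0 + 10×4 + 9×1 + 10×2 = 119
B: 10×3 + 9×1 + 10×0 + 9×3 + 10×1 = 76
C: 10×4 + 9×5 + 10×5 + 9×2 + 10×0 = 153
D: 10×1 + 9×4 + 10×2 + 9×5 + 10×5 = 161
E: 10×2 + 9×3 + 10×3 + 9×4 + 10×3 = 143
F: 10×0 + 9×2 + 10×1 + 9×0 + 10×4 = 68

D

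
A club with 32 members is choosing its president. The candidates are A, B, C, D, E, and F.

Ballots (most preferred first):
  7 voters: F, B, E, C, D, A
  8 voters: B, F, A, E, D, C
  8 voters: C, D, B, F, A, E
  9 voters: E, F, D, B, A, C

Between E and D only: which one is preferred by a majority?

E

E is ranked above D on 24 ballots; D above E on 8.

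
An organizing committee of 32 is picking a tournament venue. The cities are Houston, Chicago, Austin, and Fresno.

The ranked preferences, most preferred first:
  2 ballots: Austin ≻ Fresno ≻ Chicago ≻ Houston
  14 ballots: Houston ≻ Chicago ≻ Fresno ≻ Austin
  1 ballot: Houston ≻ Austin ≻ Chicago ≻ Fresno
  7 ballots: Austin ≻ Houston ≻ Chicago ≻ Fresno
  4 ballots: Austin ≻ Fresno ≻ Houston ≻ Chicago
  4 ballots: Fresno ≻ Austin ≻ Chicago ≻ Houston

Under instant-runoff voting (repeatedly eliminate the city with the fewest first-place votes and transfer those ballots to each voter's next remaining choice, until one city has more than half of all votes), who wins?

Austin

Round 1: Houston 15, Chicago 0, Austin 13, Fresno 4. Chicago eliminated.
Round 2: Houston 15, Austin 13, Fresno 4. Fresno eliminated.
Round 3: Houston 15, Austin 17. Austin has a majority (≥17).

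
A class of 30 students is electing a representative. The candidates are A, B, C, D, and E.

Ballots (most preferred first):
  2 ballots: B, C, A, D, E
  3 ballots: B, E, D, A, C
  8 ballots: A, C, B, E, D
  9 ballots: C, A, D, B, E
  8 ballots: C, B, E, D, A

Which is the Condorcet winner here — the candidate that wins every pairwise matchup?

C

C vs A: 19–11
C vs B: 25–5
C vs D: 27–3
C vs E: 27–3
C beats every other candidate.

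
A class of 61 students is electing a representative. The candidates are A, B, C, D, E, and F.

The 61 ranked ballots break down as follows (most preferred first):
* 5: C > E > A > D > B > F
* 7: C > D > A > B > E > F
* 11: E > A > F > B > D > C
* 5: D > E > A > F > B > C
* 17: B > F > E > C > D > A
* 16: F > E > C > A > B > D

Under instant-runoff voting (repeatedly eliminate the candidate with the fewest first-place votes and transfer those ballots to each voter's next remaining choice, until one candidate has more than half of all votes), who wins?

Round 1: A 0, B 17, C 12, D 5, E 11, F 16. A eliminated.
Round 2: B 17, C 12, D 5, E 11, F 16. D eliminated.
Round 3: B 17, C 12, E 16, F 16. C eliminated.
Round 4: B 24, E 21, F 16. F eliminated.
Round 5: B 24, E 37. E has a majority (≥31).

E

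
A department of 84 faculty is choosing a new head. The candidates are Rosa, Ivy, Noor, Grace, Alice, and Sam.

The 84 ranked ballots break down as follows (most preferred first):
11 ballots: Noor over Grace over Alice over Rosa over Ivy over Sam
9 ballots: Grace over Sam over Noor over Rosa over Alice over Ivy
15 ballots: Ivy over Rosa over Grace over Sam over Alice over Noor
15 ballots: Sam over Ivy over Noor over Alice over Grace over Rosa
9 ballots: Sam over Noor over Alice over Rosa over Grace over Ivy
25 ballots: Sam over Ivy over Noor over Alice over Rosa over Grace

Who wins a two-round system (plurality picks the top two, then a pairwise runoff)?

Sam

Round 1 first-place votes: Rosa 0, Ivy 15, Noor 11, Grace 9, Alice 0, Sam 49. Sam and Ivy advance.
Runoff: Sam is ranked above Ivy on 58 ballots, Ivy above Sam on 26.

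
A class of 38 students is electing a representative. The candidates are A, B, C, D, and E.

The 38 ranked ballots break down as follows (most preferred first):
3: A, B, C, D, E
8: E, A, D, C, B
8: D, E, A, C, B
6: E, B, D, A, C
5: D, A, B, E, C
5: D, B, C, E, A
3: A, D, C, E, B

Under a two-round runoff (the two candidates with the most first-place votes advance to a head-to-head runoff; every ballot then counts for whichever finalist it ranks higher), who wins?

D

Round 1 first-place votes: A 6, B 0, C 0, D 18, E 14. D and E advance.
Runoff: D is ranked above E on 24 ballots, E above D on 14.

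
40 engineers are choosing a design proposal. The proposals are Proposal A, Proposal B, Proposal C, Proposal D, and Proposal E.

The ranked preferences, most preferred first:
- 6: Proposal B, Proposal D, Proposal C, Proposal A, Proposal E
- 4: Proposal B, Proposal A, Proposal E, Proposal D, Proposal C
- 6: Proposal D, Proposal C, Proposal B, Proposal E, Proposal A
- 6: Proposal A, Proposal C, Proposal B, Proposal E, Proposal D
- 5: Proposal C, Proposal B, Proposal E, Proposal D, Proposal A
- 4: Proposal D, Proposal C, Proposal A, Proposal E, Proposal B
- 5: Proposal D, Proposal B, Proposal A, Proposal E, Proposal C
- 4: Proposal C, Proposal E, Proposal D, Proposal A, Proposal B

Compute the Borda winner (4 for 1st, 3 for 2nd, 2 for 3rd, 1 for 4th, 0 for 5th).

Proposal A: 6×1 + 4×3 + 6×0 + 6×4 + 5×0 + 4×2 + 5×2 + 4×1 = 64
Proposal B: 6×4 + 4×4 + 6×2 + 6×2 + 5×3 + 4×0 + 5×3 + 4×0 = 94
Proposal C: 6×2 + 4×0 + 6×3 + 6×3 + 5×4 + 4×3 + 5×0 + 4×4 = 96
Proposal D: 6×3 + 4×1 + 6×4 + 6×0 + 5×1 + 4×4 + 5×4 + 4×2 = 95
Proposal E: 6×0 + 4×2 + 6×1 + 6×1 + 5×2 + 4×1 + 5×1 + 4×3 = 51

Proposal C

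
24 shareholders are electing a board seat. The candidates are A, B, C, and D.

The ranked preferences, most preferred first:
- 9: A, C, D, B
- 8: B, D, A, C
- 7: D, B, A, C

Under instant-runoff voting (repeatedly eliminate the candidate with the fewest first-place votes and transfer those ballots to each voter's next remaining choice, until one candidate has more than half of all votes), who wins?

B

Round 1: A 9, B 8, C 0, D 7. C eliminated.
Round 2: A 9, B 8, D 7. D eliminated.
Round 3: A 9, B 15. B has a majority (≥13).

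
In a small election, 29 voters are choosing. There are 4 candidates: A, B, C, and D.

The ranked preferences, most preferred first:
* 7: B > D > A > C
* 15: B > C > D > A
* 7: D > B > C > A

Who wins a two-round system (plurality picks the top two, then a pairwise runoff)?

B

Round 1 first-place votes: A 0, B 22, C 0, D 7. B and D advance.
Runoff: B is ranked above D on 22 ballots, D above B on 7.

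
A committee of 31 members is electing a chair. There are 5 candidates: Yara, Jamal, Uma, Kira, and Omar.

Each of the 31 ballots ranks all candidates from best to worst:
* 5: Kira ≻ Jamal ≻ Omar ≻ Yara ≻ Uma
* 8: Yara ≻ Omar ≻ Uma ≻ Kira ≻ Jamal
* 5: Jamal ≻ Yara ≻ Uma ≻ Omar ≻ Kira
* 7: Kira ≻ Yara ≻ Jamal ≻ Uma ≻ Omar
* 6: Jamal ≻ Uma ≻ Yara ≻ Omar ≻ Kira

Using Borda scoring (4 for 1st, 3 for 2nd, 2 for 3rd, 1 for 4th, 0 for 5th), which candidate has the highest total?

Yara

Yara: 5×1 + 8×4 + 5×3 + 7×3 + 6×2 = 85
Jamal: 5×3 + 8×0 + 5×4 + 7×2 + 6×4 = 73
Uma: 5×0 + 8×2 + 5×2 + 7×1 + 6×3 = 51
Kira: 5×4 + 8×1 + 5×0 + 7×4 + 6×0 = 56
Omar: 5×2 + 8×3 + 5×1 + 7×0 + 6×1 = 45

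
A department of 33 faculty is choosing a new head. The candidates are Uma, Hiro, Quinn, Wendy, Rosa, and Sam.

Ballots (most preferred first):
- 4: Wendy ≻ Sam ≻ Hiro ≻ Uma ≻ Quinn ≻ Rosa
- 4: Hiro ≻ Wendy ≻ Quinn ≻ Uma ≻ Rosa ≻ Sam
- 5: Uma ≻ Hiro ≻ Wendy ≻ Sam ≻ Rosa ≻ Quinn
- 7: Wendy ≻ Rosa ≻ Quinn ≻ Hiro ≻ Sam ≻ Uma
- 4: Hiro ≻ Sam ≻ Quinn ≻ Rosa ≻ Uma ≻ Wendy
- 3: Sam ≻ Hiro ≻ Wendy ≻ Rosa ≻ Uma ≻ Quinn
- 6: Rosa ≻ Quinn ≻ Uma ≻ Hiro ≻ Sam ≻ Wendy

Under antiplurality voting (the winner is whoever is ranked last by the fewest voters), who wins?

Last-place votes: Uma 7, Hiro 0, Quinn 8, Wendy 10, Rosa 4, Sam 4.

Hiro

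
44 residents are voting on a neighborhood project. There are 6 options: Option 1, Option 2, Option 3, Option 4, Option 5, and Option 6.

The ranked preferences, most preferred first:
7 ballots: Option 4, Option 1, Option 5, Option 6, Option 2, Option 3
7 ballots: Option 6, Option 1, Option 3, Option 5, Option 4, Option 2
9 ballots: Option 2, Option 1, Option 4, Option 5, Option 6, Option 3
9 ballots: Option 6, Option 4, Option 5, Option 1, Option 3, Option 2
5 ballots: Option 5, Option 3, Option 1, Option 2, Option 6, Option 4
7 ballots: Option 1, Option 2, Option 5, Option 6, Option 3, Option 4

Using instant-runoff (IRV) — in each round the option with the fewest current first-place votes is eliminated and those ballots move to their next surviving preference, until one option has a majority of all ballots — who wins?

Round 1: Option 1 7, Option 2 9, Option 3 0, Option 4 7, Option 5 5, Option 6 16. Option 3 eliminated.
Round 2: Option 1 7, Option 2 9, Option 4 7, Option 5 5, Option 6 16. Option 5 eliminated.
Round 3: Option 1 12, Option 2 9, Option 4 7, Option 6 16. Option 4 eliminated.
Round 4: Option 1 19, Option 2 9, Option 6 16. Option 2 eliminated.
Round 5: Option 1 28, Option 6 16. Option 1 has a majority (≥23).

Option 1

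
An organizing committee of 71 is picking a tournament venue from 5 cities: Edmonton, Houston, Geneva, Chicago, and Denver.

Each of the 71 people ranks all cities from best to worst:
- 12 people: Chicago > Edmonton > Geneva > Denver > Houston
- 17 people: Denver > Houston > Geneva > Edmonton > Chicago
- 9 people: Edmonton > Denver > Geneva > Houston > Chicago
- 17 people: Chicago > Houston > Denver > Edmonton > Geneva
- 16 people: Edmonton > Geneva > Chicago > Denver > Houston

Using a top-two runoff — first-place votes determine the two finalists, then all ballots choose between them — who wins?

Round 1 first-place votes: Edmonton 25, Houston 0, Geneva 0, Chicago 29, Denver 17. Chicago and Edmonton advance.
Runoff: Chicago is ranked above Edmonton on 29 ballots, Edmonton above Chicago on 42.

Edmonton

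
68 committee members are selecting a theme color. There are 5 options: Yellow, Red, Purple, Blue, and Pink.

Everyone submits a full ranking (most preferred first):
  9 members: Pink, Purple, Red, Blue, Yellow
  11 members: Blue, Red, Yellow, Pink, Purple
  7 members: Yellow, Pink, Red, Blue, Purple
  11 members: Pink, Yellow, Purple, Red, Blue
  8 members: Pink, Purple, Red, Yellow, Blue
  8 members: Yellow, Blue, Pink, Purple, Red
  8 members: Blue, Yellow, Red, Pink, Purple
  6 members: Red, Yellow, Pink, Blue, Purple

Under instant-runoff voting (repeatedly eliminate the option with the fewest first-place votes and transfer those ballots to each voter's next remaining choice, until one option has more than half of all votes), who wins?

Round 1: Yellow 15, Red 6, Purple 0, Blue 19, Pink 28. Purple eliminated.
Round 2: Yellow 15, Red 6, Blue 19, Pink 28. Red eliminated.
Round 3: Yellow 21, Blue 19, Pink 28. Blue eliminated.
Round 4: Yellow 40, Pink 28. Yellow has a majority (≥35).

Yellow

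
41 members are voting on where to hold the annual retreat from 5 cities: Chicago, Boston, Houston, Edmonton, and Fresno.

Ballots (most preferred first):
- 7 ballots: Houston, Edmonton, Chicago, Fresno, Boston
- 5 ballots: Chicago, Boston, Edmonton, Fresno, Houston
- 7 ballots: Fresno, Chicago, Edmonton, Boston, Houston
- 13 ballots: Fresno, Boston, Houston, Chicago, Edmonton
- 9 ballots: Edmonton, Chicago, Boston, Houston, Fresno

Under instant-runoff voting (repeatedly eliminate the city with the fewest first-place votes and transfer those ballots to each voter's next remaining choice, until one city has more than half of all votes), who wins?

Round 1: Chicago 5, Boston 0, Houston 7, Edmonton 9, Fresno 20. Boston eliminated.
Round 2: Chicago 5, Houston 7, Edmonton 9, Fresno 20. Chicago eliminated.
Round 3: Houston 7, Edmonton 14, Fresno 20. Houston eliminated.
Round 4: Edmonton 21, Fresno 20. Edmonton has a majority (≥21).

Edmonton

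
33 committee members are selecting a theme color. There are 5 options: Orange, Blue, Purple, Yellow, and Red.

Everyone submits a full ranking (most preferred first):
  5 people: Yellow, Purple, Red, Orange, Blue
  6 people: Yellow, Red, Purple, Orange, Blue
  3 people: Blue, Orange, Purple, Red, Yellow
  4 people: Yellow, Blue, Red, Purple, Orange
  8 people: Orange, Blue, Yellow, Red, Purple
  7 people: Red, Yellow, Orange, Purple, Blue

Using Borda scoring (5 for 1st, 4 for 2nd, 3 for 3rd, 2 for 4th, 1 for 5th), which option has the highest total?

Orange: 5×2 + 6×2 + 3×4 + 4×1 + 8×5 + 7×3 = 99
Blue: 5×1 + 6×1 + 3×5 + 4×4 + 8×4 + 7×1 = 81
Purple: 5×4 + 6×3 + 3×3 + 4×2 + 8×1 + 7×2 = 77
Yellow: 5×5 + 6×5 + 3×1 + 4×5 + 8×3 + 7×4 = 130
Red: 5×3 + 6×4 + 3×2 + 4×3 + 8×2 + 7×5 = 108

Yellow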